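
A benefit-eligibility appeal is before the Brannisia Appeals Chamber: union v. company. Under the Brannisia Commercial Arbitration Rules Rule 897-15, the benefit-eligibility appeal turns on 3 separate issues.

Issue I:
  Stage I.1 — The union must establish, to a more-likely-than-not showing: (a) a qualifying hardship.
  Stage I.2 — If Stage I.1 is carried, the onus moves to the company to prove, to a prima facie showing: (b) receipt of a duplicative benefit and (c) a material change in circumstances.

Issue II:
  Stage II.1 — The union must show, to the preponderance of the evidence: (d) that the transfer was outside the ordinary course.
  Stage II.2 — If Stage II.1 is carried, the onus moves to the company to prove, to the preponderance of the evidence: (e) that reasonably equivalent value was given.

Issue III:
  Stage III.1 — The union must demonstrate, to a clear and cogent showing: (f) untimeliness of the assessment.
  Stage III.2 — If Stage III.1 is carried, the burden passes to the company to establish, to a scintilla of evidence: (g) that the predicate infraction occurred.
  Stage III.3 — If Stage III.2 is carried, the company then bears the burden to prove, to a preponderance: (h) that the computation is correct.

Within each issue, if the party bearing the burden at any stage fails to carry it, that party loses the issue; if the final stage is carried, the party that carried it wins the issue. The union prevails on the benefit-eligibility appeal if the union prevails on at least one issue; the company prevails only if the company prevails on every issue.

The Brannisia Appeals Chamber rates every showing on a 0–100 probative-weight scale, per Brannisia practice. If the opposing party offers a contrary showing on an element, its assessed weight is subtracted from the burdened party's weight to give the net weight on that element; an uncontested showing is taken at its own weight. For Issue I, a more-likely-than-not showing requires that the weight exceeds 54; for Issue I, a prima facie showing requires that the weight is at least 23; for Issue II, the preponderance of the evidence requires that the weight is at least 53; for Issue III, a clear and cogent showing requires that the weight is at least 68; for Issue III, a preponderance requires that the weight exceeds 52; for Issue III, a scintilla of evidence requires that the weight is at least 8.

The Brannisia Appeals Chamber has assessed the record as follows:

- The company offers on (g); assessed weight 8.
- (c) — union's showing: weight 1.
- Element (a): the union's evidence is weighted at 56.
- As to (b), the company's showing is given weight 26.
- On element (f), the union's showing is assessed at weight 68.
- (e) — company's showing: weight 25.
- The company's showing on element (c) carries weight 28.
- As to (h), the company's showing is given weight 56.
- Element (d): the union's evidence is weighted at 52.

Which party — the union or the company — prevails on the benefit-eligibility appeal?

— Issue I —
Stage I.1 — burden on union; standard: a more-likely-than-not showing (weight exceeds 54).
    (a): 56 > 54 [met]
  The union carries Stage I.1; the company now bears the burden.
Stage I.2 — burden on company; standard: a prima facie showing (weight is at least 23).
    (b): 26 ≥ 23 [met]
    (c): 28 − 1 = 27 ≥ 23 [met]
  Stage I.2 carried; the final stage is satisfied.
All stages carried — the company prevails on this issue.
— Issue II —
At Stage II.1 the union must meet the preponderance of the evidence (weight is at least 53): on (d) the weight is 52, which does not reach 53, so (d) does not meet the standard.
  Not every element is met, so the union fails to carry Stage II.1.
The analysis ends at Stage II.1; the company prevails on this issue.
— Issue III —
Stage III.1 (union, a clear and cogent showing, weight is at least 68): (f) 68 ≥ 68 — meets.
  The union carries Stage III.1; the company now bears the burden.
Stage III.2 (company, a scintilla of evidence, weight is at least 8): (g) 8 ≥ 8 — meets.
  All elements met. The company retains the burden for Stage III.3.
Stage III.3 (company, a preponderance, weight exceeds 52): (h) 56 > 52 — meets.
  Stage III.3 carried; the final stage is satisfied.
With every stage satisfied, the company prevails on this issue.
Per-issue: Issue I → company; Issue II → company; Issue III → company. The union must prevail on at least one issue; overall, the company prevails.

company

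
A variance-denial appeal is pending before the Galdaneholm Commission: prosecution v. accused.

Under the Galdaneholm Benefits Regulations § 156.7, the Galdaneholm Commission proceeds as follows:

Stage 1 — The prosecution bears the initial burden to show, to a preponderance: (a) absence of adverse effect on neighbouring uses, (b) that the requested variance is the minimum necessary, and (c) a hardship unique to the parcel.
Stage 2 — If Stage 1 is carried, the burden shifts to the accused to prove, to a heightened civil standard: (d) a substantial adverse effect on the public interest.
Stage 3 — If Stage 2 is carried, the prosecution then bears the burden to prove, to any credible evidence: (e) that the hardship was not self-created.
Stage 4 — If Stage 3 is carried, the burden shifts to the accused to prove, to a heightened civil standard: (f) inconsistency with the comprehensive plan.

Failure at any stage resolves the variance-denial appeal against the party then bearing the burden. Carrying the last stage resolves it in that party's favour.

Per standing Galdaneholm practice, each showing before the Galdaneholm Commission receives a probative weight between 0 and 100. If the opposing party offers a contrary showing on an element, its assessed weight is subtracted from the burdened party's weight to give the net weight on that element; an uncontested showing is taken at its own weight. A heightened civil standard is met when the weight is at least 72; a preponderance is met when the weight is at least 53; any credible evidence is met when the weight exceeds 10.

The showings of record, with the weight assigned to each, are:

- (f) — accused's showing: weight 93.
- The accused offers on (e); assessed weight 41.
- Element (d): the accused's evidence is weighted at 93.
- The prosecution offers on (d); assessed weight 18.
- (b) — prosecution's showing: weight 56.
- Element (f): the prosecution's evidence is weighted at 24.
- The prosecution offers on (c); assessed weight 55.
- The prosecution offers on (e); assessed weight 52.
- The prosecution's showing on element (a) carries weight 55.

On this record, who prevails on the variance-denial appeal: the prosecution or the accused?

prosecution

At Stage 1 the prosecution must meet a preponderance (weight is at least 53): on (a) the weight is 55, which does reach 53, so (a) meets the standard; on (b) the weight is 56, ≥ 53, so (b) meets the standard; on (c) the weight is 55, ≥ 53, so (c) meets the standard.
  Stage 1 carried; the burden shifts to the accused.
At Stage 2 the accused must meet a heightened civil standard (weight is at least 72): on (d) the weight is 93 less the opposing 18 gives net 75, which does reach 72, so (d) meets the standard.
  The accused carries Stage 2; the prosecution now bears the burden.
At Stage 3 the prosecution must meet any credible evidence (weight exceeds 10): on (e) the weight is 52 less the opposing 41 gives net 11, > 10, so (e) meets the standard.
  Stage 3 is satisfied; the onus moves to the accused.
At Stage 4 the accused must meet a heightened civil standard (weight is at least 72): on (f) the weight is 93 less the opposing 24 gives net 69, which does not reach 72, so (f) does not meet the standard.
  The accused does not carry Stage 4.
The prosecution prevails.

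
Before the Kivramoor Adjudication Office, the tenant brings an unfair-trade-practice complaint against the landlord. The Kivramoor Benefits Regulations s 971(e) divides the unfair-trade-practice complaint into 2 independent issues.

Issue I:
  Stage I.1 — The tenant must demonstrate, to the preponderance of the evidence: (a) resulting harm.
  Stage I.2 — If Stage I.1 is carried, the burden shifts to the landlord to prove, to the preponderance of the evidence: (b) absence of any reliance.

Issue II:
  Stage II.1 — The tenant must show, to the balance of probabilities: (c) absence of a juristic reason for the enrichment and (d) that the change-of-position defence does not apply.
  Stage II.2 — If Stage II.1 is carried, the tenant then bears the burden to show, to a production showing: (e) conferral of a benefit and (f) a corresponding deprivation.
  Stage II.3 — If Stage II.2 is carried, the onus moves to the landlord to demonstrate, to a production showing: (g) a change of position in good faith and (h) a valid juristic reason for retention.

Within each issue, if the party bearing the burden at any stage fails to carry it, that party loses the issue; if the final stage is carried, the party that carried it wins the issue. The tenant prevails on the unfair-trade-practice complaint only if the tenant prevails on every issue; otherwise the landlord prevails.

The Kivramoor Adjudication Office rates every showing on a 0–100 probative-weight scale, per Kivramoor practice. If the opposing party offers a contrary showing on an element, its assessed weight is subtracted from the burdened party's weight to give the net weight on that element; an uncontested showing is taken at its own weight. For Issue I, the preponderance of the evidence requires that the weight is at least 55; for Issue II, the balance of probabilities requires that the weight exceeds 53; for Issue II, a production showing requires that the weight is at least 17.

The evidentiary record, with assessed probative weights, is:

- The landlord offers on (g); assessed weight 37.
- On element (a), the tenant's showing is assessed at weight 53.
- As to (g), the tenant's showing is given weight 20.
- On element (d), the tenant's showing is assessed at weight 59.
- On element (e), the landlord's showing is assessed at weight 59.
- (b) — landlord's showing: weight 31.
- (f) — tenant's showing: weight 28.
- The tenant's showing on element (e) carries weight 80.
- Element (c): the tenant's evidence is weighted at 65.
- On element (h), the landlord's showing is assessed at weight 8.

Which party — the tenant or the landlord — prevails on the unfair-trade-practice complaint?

— Issue I —
Stage I.1 (tenant, the preponderance of the evidence, weight is at least 55): (a) 53 < 55 — fails.
  The tenant does not carry Stage I.1.
The landlord prevails on this issue.
— Issue II —
Stage II.1 — burden on tenant; standard: the balance of probabilities (weight exceeds 53).
    (c): 65 > 53 [met]
    (d): 59 > 53 [met]
  Stage II.1 is satisfied; the tenant continues to bear the burden.
Stage II.2 — burden on tenant; standard: a production showing (weight is at least 17).
    (e): 80 − 59 = 21 ≥ 17 [met]
    (f): 28 ≥ 17 [met]
  All elements met. The burden passes to the landlord.
Stage II.3 — burden on landlord; standard: a production showing (weight is at least 17).
    (g): 37 − 20 = 17 ≥ 17 [met]
    (h): 8 < 17 [not met]
  Not every element is met, so the landlord fails to carry Stage II.3.
So the tenant prevails on this issue.
Per-issue: Issue I → landlord; Issue II → tenant. The tenant must prevail on every issue; overall, the landlord prevails.

landlord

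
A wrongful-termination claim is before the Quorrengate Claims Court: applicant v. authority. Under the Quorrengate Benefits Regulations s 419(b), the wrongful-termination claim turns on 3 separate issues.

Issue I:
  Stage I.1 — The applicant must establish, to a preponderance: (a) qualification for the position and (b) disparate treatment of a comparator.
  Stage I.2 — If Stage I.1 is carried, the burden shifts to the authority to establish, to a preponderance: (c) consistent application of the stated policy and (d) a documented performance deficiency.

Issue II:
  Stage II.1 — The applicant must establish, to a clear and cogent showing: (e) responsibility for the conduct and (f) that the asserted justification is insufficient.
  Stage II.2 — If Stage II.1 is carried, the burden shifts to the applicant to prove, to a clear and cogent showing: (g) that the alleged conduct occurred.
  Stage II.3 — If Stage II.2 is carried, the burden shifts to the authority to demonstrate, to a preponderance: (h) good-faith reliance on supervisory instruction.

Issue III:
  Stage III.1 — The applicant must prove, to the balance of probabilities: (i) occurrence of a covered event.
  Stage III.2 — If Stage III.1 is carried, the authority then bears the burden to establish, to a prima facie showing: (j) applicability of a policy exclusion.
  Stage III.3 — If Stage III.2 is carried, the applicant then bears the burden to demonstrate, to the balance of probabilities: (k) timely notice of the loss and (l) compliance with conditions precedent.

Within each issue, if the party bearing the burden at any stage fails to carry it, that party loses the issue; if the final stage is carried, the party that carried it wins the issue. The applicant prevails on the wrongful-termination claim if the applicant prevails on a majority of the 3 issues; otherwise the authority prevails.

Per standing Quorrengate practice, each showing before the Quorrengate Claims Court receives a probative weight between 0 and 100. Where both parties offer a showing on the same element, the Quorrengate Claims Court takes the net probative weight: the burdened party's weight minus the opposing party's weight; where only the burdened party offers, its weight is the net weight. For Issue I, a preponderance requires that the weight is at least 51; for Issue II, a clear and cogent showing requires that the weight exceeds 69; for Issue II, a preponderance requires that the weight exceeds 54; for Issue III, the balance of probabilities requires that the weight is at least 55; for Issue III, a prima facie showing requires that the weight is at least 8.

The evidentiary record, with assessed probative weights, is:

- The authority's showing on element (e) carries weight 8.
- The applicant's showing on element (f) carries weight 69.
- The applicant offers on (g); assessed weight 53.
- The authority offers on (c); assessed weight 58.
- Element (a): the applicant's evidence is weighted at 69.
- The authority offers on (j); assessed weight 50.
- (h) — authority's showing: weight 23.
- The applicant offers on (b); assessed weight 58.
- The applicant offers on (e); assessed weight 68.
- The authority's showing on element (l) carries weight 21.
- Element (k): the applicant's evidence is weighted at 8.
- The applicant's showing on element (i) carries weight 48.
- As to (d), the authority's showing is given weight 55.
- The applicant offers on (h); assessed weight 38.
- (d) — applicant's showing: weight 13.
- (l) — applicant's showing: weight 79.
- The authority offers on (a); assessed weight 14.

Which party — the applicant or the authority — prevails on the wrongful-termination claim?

authority

— Issue I —
Stage I.1 (applicant, a preponderance, weight is at least 51): (a) net 69−14=55 ≥ 51 — meets; (b) 58 ≥ 51 — meets.
  Stage I.1 carried; the burden shifts to the authority.
Stage I.2 (authority, a preponderance, weight is at least 51): (c) 58 ≥ 51 — meets; (d) net 55−13=42 < 51 — fails.
  Stage I.2 not carried; the authority fails its burden.
The analysis ends at Stage I.2; the applicant prevails on this issue.
— Issue II —
Stage II.1 (applicant, a clear and cogent showing, weight exceeds 69): (e) net 68−8=60 ≤ 69 — fails; (f) 69 ≤ 69 — fails.
  Not every element is met, so the applicant fails to carry Stage II.1.
The analysis ends at Stage II.1; the authority prevails on this issue.
— Issue III —
At Stage III.1 the applicant must meet the balance of probabilities (weight is at least 55): on (i) the weight is 48, < 55, so (i) does not meet the standard.
  Stage III.1 not carried; the applicant fails its burden.
The authority prevails on this issue.
Per-issue: Issue I → applicant; Issue II → authority; Issue III → authority. The applicant must prevail on a majority of issues; overall, the authority prevails.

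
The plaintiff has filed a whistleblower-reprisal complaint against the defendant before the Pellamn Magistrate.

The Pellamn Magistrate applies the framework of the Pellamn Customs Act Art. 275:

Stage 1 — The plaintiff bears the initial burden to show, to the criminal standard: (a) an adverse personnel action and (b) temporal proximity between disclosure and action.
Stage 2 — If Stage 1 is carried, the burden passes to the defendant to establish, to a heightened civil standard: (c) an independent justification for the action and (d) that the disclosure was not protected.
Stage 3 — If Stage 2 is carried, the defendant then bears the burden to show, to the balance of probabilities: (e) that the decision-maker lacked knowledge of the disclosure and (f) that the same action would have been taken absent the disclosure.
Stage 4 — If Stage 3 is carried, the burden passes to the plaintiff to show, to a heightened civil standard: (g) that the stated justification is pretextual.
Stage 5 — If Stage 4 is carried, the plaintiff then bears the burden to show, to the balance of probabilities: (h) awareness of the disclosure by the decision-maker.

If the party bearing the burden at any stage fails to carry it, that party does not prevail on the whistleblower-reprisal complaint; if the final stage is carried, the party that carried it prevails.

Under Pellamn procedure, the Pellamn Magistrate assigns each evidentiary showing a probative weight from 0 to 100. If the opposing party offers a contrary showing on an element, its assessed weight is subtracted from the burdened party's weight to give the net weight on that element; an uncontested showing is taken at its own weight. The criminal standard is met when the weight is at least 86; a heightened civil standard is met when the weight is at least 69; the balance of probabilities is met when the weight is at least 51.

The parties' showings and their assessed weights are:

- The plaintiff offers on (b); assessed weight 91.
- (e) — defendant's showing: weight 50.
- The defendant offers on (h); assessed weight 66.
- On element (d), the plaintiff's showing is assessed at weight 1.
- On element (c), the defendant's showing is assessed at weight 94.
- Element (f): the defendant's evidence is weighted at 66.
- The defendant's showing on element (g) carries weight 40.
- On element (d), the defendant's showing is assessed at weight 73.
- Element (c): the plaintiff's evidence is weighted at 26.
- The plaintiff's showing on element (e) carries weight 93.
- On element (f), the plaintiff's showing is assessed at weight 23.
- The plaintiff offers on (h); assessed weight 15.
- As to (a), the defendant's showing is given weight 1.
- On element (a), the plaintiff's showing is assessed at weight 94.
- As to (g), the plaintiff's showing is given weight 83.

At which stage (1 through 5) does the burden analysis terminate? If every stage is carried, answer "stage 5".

stage 2

At Stage 1 the plaintiff must meet the criminal standard (weight is at least 86): on (a) the weight is 94 less the opposing 1 gives net 93, ≥ 86, so (a) meets the standard; on (b) the weight is 91, ≥ 86, so (b) meets the standard.
  Stage 1 is satisfied; the onus moves to the defendant.
At Stage 2 the defendant must meet a heightened civil standard (weight is at least 69): on (c) the weight is 94 less the opposing 26 gives net 68, which does not reach 69, so (c) does not meet the standard; on (d) the weight is 73 less the opposing 1 gives net 72, which does reach 69, so (d) meets the standard.
  The defendant does not carry Stage 2.
The analysis ends at Stage 2; the plaintiff prevails.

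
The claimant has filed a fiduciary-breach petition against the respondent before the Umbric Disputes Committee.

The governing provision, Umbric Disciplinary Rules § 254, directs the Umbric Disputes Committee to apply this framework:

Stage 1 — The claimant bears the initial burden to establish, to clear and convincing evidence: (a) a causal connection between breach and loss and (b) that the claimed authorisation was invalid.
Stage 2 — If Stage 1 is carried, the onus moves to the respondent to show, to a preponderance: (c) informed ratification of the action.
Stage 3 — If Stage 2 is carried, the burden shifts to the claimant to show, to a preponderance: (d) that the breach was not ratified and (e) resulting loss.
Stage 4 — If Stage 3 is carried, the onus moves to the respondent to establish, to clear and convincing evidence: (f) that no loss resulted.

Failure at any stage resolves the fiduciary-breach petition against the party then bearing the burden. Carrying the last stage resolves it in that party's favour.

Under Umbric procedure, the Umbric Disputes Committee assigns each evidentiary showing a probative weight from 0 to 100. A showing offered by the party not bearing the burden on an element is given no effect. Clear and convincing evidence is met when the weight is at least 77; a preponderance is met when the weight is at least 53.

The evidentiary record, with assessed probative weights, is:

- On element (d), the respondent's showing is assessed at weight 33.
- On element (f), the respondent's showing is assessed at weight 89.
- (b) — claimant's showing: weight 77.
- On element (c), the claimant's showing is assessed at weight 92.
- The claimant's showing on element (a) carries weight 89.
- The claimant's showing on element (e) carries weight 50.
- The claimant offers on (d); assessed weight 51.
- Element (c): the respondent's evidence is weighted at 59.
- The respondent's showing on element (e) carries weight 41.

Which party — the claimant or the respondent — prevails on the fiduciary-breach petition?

respondent

At Stage 1 the claimant must meet clear and convincing evidence (weight is at least 77): on (a) the weight is 89, which does reach 77, so (a) meets the standard; on (b) the weight is 77, ≥ 77, so (b) meets the standard.
  Stage 1 carried; the burden shifts to the respondent.
At Stage 2 the respondent must meet a preponderance (weight is at least 53): on (c) the weight is 59 (the claimant's 92 is given no effect), which does reach 53, so (c) meets the standard.
  Stage 2 is satisfied; the onus moves to the claimant.
At Stage 3 the claimant must meet a preponderance (weight is at least 53): on (d) the weight is 51 (the respondent's 33 is given no effect), which does not reach 53, so (d) does not meet the standard; on (e) the weight is 50 (the respondent's 41 is given no effect), which does not reach 53, so (e) does not meet the standard.
  Not every element is met, so the claimant fails to carry Stage 3.
The respondent prevails.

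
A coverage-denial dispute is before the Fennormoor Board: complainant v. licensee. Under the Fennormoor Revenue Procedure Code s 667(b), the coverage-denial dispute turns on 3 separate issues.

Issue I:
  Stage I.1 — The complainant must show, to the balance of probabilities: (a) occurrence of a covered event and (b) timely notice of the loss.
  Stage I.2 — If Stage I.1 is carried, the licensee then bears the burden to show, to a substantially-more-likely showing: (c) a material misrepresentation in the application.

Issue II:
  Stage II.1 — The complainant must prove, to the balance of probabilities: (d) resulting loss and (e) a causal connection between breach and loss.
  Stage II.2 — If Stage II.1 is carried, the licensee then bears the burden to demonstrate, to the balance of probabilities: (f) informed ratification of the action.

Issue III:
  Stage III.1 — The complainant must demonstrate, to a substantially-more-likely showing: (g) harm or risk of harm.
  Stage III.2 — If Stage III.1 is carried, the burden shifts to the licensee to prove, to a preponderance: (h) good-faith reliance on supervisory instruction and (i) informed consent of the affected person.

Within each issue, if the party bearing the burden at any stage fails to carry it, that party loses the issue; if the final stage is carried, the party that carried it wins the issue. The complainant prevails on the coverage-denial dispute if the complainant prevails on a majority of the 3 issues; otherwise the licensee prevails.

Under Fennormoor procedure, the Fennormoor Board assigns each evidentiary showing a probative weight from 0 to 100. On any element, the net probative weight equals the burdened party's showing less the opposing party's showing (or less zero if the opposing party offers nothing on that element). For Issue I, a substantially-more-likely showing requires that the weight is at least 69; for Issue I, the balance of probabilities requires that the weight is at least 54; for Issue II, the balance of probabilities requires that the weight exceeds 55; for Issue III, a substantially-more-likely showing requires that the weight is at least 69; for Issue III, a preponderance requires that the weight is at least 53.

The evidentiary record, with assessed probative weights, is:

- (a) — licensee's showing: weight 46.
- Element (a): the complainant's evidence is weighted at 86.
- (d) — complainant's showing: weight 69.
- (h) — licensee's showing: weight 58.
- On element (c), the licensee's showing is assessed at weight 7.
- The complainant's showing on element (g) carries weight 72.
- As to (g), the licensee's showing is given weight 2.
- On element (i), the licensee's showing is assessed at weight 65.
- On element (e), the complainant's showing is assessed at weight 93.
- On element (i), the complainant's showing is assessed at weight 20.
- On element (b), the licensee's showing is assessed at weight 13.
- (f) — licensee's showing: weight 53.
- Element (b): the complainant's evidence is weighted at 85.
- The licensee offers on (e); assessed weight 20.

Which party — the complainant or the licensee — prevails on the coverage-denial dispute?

— Issue I —
Stage I.1 — burden on complainant; standard: the balance of probabilities (weight is at least 54).
    (a): 86 − 46 = 40 < 54 [not met]
    (b): 85 − 13 = 72 ≥ 54 [met]
  Not every element is met, so the complainant fails to carry Stage I.1.
The licensee prevails on this issue.
— Issue II —
Stage II.1 (complainant, the balance of probabilities, weight exceeds 55): (d) 69 > 55 — meets; (e) net 93−20=73 > 55 — meets.
  The complainant carries Stage II.1; the licensee now bears the burden.
Stage II.2 (licensee, the balance of probabilities, weight exceeds 55): (f) 53 ≤ 55 — fails.
  Not every element is met, so the licensee fails to carry Stage II.2.
The analysis ends at Stage II.2; the complainant prevails on this issue.
— Issue III —
Stage III.1 — burden on complainant; standard: a substantially-more-likely showing (weight is at least 69).
    (g): 72 − 2 = 70 ≥ 69 [met]
  The complainant carries Stage III.1; the licensee now bears the burden.
Stage III.2 — burden on licensee; standard: a preponderance (weight is at least 53).
    (h): 58 ≥ 53 [met]
    (i): 65 − 20 = 45 < 53 [not met]
  Stage III.2 not carried; the licensee fails its burden.
The complainant prevails on this issue.
Per-issue: Issue I → licensee; Issue II → complainant; Issue III → complainant. The complainant must prevail on a majority of issues; overall, the complainant prevails.

complainant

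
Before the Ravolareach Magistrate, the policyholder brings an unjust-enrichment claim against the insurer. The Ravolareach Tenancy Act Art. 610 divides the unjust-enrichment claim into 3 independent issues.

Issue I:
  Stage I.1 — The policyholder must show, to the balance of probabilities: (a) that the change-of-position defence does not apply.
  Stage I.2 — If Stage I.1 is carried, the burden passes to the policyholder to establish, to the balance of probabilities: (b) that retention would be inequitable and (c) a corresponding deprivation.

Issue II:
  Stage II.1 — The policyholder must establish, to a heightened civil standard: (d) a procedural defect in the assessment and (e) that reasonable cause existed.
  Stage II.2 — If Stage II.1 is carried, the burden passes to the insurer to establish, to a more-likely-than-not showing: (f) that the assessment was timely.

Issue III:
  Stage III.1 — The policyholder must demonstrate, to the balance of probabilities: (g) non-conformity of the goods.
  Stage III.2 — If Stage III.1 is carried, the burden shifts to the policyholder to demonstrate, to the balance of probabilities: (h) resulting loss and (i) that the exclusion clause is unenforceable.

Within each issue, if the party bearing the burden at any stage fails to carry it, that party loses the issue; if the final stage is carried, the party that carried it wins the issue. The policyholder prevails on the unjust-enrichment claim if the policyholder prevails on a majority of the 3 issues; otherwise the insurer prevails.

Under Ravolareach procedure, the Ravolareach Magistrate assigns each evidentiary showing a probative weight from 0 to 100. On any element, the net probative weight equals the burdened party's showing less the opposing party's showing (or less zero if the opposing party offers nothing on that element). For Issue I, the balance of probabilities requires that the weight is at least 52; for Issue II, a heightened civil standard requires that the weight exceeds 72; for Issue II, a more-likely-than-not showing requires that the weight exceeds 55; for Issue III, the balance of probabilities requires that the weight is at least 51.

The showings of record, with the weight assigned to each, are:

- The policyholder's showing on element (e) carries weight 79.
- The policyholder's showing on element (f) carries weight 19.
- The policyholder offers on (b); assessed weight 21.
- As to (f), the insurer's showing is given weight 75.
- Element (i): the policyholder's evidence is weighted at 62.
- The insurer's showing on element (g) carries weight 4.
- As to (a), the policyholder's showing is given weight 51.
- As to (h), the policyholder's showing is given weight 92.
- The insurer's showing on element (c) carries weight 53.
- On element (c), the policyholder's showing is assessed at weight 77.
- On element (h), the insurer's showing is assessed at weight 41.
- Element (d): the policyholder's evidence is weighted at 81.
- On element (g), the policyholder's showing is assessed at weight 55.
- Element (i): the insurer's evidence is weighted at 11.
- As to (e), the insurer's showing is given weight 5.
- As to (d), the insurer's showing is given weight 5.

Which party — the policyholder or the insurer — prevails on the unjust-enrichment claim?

— Issue I —
At Stage I.1 the policyholder must meet the balance of probabilities (weight is at least 52): on (a) the weight is 51, < 52, so (a) does not meet the standard.
  Stage I.1 not carried; the policyholder fails its burden.
The analysis ends at Stage I.1; the insurer prevails on this issue.
— Issue II —
Stage II.1 (policyholder, a heightened civil standard, weight exceeds 72): (d) net 81−5=76 > 72 — meets; (e) net 79−5=74 > 72 — meets.
  The policyholder carries Stage II.1; the insurer now bears the burden.
Stage II.2 (insurer, a more-likely-than-not showing, weight exceeds 55): (f) net 75−19=56 > 55 — meets.
  The insurer carries the last stage.
All stages carried — the insurer prevails on this issue.
— Issue III —
Stage III.1 — burden on policyholder; standard: the balance of probabilities (weight is at least 51).
    (g): 55 − 4 = 51 ≥ 51 [met]
  All elements met. The policyholder retains the burden for Stage III.2.
Stage III.2 — burden on policyholder; standard: the balance of probabilities (weight is at least 51).
    (h): 92 − 41 = 51 ≥ 51 [met]
    (i): 62 − 11 = 51 ≥ 51 [met]
  Stage III.2 carried; the final stage is satisfied.
All stages carried — the policyholder prevails on this issue.
Per-issue: Issue I → insurer; Issue II → insurer; Issue III → policyholder. The policyholder must prevail on a majority of issues; overall, the insurer prevails.

insurer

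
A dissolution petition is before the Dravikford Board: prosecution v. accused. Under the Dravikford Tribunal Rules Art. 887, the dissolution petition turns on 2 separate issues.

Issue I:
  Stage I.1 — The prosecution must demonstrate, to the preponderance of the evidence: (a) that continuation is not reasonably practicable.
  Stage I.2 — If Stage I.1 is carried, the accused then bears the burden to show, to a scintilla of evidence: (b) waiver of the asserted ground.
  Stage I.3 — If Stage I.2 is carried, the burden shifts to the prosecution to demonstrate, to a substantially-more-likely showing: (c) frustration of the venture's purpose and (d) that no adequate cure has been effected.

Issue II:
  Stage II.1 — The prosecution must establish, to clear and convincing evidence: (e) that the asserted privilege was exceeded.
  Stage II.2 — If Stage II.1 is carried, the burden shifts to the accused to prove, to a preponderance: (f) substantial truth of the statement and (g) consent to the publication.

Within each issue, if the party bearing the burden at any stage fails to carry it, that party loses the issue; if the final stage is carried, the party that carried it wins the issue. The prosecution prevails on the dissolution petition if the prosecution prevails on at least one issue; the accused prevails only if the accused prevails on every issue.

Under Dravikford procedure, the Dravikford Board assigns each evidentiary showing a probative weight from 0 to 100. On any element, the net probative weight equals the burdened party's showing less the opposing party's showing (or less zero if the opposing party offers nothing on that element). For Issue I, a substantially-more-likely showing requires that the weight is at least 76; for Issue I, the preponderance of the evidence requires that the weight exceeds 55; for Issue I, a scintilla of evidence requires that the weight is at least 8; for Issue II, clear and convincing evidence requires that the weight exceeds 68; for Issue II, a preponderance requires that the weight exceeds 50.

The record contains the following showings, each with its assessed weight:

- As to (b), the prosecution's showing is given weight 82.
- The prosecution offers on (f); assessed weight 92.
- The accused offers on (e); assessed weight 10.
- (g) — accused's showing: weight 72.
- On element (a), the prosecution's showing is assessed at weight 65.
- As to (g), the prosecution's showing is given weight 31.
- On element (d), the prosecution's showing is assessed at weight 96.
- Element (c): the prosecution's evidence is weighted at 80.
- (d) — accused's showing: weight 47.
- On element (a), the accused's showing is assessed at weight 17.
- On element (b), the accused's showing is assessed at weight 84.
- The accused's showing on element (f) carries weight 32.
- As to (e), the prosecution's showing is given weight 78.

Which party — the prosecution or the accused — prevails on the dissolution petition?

accused

— Issue I —
At Stage I.1 the prosecution must meet the preponderance of the evidence (weight exceeds 55): on (a) the weight is 65 less the opposing 17 gives net 48, which does not exceed 55, so (a) does not meet the standard.
  Not every element is met, so the prosecution fails to carry Stage I.1.
The analysis ends at Stage I.1; the accused prevails on this issue.
— Issue II —
Stage II.1 (prosecution, clear and convincing evidence, weight exceeds 68): (e) net 78−10=68 ≤ 68 — fails.
  Not every element is met, so the prosecution fails to carry Stage II.1.
The analysis ends at Stage II.1; the accused prevails on this issue.
Per-issue: Issue I → accused; Issue II → accused. The prosecution must prevail on at least one issue; overall, the accused prevails.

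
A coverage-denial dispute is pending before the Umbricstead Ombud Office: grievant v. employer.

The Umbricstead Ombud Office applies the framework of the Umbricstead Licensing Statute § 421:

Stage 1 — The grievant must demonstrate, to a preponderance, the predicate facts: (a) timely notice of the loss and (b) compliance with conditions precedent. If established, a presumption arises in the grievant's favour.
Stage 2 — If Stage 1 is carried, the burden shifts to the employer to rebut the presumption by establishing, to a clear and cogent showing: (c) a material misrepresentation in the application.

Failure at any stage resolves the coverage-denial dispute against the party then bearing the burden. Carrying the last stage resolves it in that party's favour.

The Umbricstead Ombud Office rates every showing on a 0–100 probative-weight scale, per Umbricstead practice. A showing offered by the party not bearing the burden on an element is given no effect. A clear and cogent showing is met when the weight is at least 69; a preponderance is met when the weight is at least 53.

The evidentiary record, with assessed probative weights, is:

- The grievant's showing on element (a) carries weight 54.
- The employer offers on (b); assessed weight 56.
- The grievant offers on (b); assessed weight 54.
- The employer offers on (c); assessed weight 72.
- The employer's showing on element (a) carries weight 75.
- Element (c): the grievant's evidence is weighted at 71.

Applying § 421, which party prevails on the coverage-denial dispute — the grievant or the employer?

employer

Stage 1 — burden on grievant; standard: a preponderance (weight is at least 53).
    (a): 54 (employer's 75 disregarded) ≥ 53 [met]
    (b): 54 (employer's 56 disregarded) ≥ 53 [met]
  Stage 1 is satisfied; the onus moves to the employer.
Stage 2 — burden on employer; standard: a clear and cogent showing (weight is at least 69).
    (c): 72 (grievant's 71 disregarded) ≥ 69 [met]
  All elements met at the final stage.
Every stage carried; the employer prevails.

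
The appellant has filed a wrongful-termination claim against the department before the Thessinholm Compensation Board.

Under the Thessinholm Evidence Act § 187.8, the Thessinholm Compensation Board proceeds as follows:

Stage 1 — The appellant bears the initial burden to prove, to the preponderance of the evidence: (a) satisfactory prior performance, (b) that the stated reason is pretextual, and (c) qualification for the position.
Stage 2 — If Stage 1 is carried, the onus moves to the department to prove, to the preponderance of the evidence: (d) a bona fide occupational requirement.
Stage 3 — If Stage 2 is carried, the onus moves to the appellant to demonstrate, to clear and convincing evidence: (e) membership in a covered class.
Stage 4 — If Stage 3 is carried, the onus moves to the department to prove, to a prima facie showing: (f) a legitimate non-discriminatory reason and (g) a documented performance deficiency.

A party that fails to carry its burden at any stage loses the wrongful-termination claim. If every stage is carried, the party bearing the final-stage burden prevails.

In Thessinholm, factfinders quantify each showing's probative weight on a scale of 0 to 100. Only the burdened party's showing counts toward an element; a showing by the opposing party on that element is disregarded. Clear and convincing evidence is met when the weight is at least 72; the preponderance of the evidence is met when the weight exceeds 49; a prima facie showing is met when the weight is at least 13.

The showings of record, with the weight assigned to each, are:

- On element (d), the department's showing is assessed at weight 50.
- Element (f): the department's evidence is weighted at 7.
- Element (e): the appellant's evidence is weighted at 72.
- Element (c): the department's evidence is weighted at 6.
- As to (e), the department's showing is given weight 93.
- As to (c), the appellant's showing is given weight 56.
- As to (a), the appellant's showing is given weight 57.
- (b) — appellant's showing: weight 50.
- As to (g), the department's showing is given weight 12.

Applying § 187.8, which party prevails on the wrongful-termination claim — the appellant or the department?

appellant

At Stage 1 the appellant must meet the preponderance of the evidence (weight exceeds 49): on (a) the weight is 57, which does exceed 49, so (a) meets the standard; on (b) the weight is 50, > 49, so (b) meets the standard; on (c) the weight is 56 (the department's 6 is given no effect), which does exceed 49, so (c) meets the standard.
  All elements met. The burden passes to the department.
At Stage 2 the department must meet the preponderance of the evidence (weight exceeds 49): on (d) the weight is 50, which does exceed 49, so (d) meets the standard.
  Stage 2 carried; the burden shifts to the appellant.
At Stage 3 the appellant must meet clear and convincing evidence (weight is at least 72): on (e) the weight is 72 (the department's 93 is given no effect), which does reach 72, so (e) meets the standard.
  All elements met. The burden passes to the department.
At Stage 4 the department must meet a prima facie showing (weight is at least 13): on (f) the weight is 7, which does not reach 13, so (f) does not meet the standard; on (g) the weight is 12, which does not reach 13, so (g) does not meet the standard.
  The department does not carry Stage 4.
The appellant prevails.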